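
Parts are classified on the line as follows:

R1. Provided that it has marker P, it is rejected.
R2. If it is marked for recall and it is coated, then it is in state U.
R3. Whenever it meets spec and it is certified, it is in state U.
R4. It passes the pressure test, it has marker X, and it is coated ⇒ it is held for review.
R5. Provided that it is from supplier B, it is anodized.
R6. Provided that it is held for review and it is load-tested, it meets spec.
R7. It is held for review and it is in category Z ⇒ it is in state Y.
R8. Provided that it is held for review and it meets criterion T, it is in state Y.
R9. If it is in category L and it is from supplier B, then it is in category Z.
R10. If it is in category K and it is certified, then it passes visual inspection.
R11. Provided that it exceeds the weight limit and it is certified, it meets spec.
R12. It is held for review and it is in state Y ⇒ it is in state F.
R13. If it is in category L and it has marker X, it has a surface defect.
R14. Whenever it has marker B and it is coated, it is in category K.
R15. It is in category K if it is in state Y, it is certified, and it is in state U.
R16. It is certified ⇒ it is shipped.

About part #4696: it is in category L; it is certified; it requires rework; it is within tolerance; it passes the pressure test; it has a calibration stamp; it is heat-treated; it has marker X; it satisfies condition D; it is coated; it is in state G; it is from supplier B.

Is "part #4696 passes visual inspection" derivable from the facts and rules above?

Forward chaining from the given facts derives: is held for review, is anodized, is in category Z, has a surface defect, is shipped, is in state Y, is in state F.
The only rule concluding "it passes visual inspection" is R10, which needs "it is in category K"; that is never established.

No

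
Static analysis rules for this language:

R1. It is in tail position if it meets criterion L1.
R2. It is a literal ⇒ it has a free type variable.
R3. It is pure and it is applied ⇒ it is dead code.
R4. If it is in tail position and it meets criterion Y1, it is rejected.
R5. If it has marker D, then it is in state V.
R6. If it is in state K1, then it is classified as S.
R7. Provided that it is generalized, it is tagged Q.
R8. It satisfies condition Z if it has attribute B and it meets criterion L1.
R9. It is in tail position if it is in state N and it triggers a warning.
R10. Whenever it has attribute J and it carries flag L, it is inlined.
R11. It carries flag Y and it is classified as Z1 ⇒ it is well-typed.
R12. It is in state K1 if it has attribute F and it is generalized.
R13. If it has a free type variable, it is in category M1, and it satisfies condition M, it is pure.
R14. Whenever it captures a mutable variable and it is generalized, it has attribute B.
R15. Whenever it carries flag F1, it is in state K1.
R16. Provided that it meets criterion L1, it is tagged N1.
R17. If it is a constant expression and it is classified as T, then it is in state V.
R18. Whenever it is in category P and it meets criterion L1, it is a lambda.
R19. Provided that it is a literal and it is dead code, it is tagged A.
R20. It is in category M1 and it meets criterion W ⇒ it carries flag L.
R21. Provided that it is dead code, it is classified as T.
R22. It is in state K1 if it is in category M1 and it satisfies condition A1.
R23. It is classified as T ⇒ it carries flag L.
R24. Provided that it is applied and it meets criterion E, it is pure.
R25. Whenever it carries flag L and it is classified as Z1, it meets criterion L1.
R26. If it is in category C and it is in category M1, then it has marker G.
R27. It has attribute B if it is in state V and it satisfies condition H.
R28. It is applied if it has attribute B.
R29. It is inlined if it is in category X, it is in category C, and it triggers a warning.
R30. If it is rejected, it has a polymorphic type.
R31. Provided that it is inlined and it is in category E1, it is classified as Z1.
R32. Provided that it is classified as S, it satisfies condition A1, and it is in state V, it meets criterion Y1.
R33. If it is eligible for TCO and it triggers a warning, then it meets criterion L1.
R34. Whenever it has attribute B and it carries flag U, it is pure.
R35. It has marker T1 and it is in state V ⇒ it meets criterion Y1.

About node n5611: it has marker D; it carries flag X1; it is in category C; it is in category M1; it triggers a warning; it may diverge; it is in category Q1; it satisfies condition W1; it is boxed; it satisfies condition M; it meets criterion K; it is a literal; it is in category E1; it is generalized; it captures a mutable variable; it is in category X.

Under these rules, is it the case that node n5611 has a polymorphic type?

Forward chaining from the given facts derives: has a free type variable, is in state V, is tagged Q, is pure, has attribute B, has marker G, is applied, is inlined, is classified as Z1, is dead code, is tagged A, is classified as T, carries flag L, meets criterion L1, is in tail position, satisfies condition Z, is tagged N1.
The only rule concluding "it has a polymorphic type" is R30, which needs "it is rejected"; that is never established.

No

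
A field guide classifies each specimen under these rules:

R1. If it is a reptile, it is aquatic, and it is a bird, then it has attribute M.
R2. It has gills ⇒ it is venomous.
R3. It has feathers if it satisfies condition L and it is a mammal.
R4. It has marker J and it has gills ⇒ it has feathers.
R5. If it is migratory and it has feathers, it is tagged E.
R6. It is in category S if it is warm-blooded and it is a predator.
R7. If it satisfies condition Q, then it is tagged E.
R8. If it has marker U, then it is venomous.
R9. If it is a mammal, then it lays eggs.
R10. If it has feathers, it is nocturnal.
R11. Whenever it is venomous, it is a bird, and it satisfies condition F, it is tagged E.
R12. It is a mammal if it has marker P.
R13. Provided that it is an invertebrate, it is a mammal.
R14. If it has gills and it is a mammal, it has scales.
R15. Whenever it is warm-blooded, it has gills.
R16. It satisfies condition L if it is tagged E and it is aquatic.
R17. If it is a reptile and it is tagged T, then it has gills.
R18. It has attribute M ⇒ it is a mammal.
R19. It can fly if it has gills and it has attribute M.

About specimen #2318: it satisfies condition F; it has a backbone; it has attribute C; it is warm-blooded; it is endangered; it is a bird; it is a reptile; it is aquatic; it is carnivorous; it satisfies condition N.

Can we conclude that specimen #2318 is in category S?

No

Forward chaining from the given facts derives: has attribute M, has gills, is a mammal, can fly, is venomous, lays eggs, is tagged E, has scales, satisfies condition L, has feathers, is nocturnal.
The only rule concluding "it is in category S" is R6, which needs "it is a predator"; that is never established.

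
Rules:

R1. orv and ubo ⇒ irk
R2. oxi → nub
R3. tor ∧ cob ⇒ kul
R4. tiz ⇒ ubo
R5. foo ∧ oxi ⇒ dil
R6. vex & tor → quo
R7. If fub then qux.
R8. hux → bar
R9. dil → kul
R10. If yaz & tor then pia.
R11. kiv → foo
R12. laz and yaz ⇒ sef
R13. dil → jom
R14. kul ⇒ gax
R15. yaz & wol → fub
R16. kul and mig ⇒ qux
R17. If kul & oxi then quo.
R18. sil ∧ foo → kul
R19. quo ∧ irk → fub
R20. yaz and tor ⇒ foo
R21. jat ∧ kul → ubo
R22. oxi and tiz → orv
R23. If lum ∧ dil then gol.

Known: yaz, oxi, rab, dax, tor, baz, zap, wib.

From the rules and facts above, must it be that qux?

No

Forward chaining from the given facts derives: nub, pia, foo, dil, kul, jom, gax, quo.
Rules concluding qux: R7 needs fub; R16 needs mig — none of these are established.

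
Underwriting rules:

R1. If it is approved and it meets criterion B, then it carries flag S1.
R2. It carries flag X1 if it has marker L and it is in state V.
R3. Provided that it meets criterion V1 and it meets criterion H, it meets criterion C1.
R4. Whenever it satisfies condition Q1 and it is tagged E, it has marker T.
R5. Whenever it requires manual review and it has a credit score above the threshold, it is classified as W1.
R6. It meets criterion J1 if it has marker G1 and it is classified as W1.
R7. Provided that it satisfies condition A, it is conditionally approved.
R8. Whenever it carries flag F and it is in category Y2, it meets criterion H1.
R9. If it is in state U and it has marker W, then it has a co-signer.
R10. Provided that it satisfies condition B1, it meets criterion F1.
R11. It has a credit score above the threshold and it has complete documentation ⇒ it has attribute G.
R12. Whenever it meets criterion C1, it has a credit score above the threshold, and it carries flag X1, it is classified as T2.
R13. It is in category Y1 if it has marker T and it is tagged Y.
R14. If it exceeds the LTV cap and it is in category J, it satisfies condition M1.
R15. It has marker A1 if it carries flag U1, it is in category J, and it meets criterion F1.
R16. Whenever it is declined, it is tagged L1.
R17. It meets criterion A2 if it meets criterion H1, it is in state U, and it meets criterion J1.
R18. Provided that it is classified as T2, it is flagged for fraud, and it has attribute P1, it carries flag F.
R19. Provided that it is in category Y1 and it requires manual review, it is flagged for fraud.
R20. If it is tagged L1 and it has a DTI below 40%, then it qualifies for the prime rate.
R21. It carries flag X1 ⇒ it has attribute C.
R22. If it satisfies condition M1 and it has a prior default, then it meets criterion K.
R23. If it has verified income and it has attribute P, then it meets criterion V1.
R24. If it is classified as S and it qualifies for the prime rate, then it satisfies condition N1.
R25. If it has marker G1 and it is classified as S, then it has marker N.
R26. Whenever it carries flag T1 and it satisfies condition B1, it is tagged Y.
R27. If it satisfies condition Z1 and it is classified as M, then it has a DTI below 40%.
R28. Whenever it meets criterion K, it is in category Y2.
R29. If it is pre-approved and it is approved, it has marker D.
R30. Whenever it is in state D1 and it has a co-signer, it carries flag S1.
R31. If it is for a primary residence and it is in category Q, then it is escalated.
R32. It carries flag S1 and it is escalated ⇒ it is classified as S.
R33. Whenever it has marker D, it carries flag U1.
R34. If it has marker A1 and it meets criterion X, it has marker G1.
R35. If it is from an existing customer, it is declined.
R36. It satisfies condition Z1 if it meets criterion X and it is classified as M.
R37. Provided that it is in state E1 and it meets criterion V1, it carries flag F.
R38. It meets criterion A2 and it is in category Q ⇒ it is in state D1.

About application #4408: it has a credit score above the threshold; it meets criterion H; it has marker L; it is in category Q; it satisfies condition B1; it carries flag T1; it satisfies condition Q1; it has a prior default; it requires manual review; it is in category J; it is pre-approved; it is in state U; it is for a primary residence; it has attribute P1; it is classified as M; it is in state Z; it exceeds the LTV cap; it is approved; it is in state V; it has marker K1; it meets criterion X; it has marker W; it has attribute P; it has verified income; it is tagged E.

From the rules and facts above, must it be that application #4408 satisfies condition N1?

No

Forward chaining from the given facts derives: carries flag X1, has marker T, is classified as W1, has a co-signer, meets criterion F1, satisfies condition M1, has attribute C, meets criterion K, meets criterion V1, is tagged Y, is in category Y2, has marker D, is escalated, carries flag U1, satisfies condition Z1, meets criterion C1, is classified as T2, is in category Y1, has marker A1, is flagged for fraud, has a DTI below 40%, has marker G1, meets criterion J1, carries flag F, meets criterion H1, meets criterion A2, is in state D1, carries flag S1, is classified as S, has marker N.
The only rule concluding "it satisfies condition N1" is R24, which needs "it qualifies for the prime rate"; that is never established.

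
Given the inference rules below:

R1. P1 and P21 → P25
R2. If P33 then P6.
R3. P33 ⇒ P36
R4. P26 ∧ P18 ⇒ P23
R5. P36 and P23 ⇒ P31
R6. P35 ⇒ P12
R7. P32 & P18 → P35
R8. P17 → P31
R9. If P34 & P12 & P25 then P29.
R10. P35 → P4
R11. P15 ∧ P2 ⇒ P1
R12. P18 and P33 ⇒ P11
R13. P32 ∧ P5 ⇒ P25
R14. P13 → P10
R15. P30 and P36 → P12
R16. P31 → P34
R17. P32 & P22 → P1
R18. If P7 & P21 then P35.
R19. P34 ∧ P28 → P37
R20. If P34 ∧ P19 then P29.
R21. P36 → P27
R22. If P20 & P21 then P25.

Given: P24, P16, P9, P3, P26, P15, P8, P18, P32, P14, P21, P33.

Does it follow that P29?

No

Forward chaining from the given facts derives: P6, P36, P23, P31, P35, P4, P11, P34, P27, P12.
Rules concluding P29: R9 needs P25; R20 needs P19 — none of these are established.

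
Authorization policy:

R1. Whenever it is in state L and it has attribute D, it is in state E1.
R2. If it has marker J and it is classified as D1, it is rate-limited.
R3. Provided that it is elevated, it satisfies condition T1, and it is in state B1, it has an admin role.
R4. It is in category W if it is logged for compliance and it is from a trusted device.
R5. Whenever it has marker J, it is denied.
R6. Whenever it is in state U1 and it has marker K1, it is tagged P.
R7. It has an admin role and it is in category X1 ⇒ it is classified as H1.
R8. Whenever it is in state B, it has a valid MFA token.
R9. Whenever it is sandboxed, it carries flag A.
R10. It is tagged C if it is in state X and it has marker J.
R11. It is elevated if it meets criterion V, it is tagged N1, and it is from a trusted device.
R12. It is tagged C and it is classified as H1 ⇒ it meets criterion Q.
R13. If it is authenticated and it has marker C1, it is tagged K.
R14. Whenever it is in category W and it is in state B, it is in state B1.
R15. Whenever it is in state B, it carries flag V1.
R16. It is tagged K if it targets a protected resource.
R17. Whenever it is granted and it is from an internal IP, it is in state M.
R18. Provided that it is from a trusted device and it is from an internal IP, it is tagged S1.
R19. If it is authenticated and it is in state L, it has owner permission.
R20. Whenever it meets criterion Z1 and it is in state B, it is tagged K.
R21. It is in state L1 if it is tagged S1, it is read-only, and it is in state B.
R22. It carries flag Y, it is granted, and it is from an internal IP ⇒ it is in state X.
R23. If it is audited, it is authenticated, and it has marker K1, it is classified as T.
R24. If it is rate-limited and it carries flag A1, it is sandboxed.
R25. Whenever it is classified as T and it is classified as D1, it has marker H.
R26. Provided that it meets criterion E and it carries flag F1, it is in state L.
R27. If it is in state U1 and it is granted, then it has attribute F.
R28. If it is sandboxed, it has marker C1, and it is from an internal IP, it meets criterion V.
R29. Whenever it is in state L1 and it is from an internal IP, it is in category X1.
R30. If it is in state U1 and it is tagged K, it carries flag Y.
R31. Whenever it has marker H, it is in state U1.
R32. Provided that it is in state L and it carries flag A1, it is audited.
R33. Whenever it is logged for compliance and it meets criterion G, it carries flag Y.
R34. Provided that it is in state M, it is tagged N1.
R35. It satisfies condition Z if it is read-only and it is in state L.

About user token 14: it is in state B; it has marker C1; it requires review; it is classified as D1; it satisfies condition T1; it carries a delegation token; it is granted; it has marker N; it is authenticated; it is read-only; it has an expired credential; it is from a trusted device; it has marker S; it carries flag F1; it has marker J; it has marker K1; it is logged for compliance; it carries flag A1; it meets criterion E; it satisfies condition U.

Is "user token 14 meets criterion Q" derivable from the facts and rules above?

Forward chaining from the given facts derives: is rate-limited, is in category W, is denied, has a valid MFA token, is tagged K, is in state B1, carries flag V1, is sandboxed, is in state L, is audited, satisfies condition Z, carries flag A, has owner permission, is classified as T, has marker H, is in state U1, is tagged P, has attribute F, carries flag Y.
The only rule concluding "it meets criterion Q" is R12, which needs "it is tagged C"; that is never established.

No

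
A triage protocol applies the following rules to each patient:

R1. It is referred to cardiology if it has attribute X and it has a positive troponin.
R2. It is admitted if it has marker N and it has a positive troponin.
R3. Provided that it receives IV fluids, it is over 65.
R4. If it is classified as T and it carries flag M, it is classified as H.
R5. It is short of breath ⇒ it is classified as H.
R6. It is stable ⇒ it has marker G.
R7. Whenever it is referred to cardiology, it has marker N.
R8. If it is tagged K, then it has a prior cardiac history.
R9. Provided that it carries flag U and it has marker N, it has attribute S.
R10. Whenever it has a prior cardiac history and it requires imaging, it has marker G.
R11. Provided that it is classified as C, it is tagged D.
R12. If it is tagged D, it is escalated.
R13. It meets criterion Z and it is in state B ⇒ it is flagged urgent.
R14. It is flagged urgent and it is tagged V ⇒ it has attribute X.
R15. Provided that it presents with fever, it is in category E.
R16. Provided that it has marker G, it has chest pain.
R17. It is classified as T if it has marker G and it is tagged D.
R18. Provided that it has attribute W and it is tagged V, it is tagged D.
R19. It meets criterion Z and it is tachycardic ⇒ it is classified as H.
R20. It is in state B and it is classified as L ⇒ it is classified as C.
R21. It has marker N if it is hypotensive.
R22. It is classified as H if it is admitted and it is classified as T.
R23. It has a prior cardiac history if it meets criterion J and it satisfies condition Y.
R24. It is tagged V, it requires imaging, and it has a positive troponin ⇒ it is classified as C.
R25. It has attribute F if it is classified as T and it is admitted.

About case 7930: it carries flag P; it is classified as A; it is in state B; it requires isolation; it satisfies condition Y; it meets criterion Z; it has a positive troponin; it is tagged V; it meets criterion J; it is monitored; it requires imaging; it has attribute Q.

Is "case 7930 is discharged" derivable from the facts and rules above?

No

Forward chaining from the given facts derives: is flagged urgent, has attribute X, has a prior cardiac history, is classified as C, is referred to cardiology, has marker N, has marker G, is tagged D, is escalated, has chest pain, is classified as T, is admitted, is classified as H, has attribute F.
No rule has "it is discharged" as its conclusion, and it is not among the given facts.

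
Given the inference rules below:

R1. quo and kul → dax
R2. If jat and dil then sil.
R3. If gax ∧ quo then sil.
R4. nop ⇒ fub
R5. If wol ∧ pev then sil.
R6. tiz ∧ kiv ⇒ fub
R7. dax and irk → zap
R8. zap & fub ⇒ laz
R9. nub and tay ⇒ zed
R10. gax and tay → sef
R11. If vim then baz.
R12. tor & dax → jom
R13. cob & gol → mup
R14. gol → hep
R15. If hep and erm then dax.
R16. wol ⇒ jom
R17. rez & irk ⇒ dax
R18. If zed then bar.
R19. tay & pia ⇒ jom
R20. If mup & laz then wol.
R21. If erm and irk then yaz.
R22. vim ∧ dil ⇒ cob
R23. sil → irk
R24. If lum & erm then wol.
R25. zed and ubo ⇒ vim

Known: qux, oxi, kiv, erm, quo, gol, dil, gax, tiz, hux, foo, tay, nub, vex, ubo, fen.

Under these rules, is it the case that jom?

sil  (by R3: gax, quo)
fub  (by R6: tiz, kiv)
zed  (by R9: nub, tay)
hep  (by R14: gol)
dax  (by R15: hep, erm)
irk  (by R23: sil)
vim  (by R25: zed, ubo)
zap  (by R7: dax, irk)
laz  (by R8: zap, fub)
cob  (by R22: vim, dil)
mup  (by R13: cob, gol)
wol  (by R20: mup, laz)
jom  (by R16: wol)

Yes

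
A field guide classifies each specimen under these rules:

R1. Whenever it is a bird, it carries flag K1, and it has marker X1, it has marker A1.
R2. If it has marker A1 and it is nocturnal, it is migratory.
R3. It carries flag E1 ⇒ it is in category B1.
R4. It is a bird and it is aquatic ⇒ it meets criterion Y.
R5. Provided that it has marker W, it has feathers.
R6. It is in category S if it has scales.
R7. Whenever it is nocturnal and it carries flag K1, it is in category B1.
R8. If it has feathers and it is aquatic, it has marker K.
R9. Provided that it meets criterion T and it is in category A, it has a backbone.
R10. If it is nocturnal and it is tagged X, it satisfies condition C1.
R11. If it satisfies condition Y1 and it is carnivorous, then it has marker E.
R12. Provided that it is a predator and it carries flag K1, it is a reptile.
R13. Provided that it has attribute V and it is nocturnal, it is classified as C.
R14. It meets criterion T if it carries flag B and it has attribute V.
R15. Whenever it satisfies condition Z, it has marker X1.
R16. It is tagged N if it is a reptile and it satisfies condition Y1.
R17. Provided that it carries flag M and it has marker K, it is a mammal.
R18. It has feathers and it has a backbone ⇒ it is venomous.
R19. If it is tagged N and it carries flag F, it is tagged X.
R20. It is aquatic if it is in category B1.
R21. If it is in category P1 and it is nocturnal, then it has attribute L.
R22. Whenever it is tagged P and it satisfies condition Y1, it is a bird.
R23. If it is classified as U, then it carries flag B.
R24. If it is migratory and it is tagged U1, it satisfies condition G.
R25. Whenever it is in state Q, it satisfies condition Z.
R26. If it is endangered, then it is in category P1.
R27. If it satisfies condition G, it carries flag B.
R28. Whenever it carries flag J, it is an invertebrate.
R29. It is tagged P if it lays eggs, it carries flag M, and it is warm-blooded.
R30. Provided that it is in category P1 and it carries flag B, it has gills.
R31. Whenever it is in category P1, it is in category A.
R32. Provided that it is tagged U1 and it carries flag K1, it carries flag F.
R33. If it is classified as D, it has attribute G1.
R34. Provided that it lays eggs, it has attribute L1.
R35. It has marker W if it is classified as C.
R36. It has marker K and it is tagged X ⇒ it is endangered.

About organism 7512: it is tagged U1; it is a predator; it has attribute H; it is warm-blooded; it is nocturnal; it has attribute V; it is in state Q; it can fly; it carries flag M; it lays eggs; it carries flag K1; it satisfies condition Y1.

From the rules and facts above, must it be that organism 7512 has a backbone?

Yes

By R7 (it is nocturnal, it carries flag K1): it is in category B1.
By R12 (it is a predator, it carries flag K1): it is a reptile.
By R13 (it has attribute V, it is nocturnal): it is classified as C.
By R16 (it is a reptile, it satisfies condition Y1): it is tagged N.
By R20 (it is in category B1): it is aquatic.
By R25 (it is in state Q): it satisfies condition Z.
By R29 (it lays eggs, it carries flag M, it is warm-blooded): it is tagged P.
By R32 (it is tagged U1, it carries flag K1): it carries flag F.
By R35 (it is classified as C): it has marker W.
By R5 (it has marker W): it has feathers.
By R8 (it has feathers, it is aquatic): it has marker K.
By R15 (it satisfies condition Z): it has marker X1.
By R19 (it is tagged N, it carries flag F): it is tagged X.
By R22 (it is tagged P, it satisfies condition Y1): it is a bird.
By R36 (it has marker K, it is tagged X): it is endangered.
By R1 (it is a bird, it carries flag K1, it has marker X1): it has marker A1.
By R2 (it has marker A1, it is nocturnal): it is migratory.
By R24 (it is migratory, it is tagged U1): it satisfies condition G.
By R26 (it is endangered): it is in category P1.
By R27 (it satisfies condition G): it carries flag B.
By R31 (it is in category P1): it is in category A.
By R14 (it carries flag B, it has attribute V): it meets criterion T.
By R9 (it meets criterion T, it is in category A): it has a backbone.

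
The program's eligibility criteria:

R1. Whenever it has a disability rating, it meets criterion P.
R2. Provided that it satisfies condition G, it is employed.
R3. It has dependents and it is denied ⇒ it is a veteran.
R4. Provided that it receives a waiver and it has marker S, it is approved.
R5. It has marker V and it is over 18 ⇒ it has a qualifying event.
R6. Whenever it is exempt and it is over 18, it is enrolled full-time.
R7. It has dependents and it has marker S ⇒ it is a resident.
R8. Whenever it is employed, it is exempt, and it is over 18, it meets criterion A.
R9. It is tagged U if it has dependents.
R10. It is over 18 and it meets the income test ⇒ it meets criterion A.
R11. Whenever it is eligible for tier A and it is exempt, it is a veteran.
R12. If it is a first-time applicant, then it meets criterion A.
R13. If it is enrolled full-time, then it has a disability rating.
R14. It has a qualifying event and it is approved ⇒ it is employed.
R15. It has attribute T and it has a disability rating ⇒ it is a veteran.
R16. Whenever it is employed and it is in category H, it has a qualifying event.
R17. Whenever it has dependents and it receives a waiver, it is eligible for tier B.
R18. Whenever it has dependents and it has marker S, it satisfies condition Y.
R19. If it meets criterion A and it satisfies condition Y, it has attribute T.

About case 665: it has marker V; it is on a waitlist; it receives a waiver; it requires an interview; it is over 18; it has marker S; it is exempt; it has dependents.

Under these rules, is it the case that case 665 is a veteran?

Yes

By R4 (it receives a waiver, it has marker S): it is approved.
By R5 (it has marker V, it is over 18): it has a qualifying event.
By R6 (it is exempt, it is over 18): it is enrolled full-time.
By R13 (it is enrolled full-time): it has a disability rating.
By R14 (it has a qualifying event, it is approved): it is employed.
By R18 (it has dependents, it has marker S): it satisfies condition Y.
By R8 (it is employed, it is exempt, it is over 18): it meets criterion A.
By R19 (it meets criterion A, it satisfies condition Y): it has attribute T.
By R15 (it has attribute T, it has a disability rating): it is a veteran.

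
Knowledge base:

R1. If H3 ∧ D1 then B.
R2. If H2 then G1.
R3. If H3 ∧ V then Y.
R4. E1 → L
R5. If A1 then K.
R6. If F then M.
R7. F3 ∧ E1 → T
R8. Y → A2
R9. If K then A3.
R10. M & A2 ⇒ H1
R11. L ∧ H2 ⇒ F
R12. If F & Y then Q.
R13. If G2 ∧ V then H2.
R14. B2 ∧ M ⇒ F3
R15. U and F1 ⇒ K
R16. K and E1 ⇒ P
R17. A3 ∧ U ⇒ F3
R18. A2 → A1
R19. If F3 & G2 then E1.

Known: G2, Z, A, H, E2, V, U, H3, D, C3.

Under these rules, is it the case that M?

Y  (by R3: H3, V)
A2  (by R8: Y)
H2  (by R13: G2, V)
A1  (by R18: A2)
K  (by R5: A1)
A3  (by R9: K)
F3  (by R17: A3, U)
E1  (by R19: F3, G2)
L  (by R4: E1)
F  (by R11: L, H2)
M  (by R6: F)

Yes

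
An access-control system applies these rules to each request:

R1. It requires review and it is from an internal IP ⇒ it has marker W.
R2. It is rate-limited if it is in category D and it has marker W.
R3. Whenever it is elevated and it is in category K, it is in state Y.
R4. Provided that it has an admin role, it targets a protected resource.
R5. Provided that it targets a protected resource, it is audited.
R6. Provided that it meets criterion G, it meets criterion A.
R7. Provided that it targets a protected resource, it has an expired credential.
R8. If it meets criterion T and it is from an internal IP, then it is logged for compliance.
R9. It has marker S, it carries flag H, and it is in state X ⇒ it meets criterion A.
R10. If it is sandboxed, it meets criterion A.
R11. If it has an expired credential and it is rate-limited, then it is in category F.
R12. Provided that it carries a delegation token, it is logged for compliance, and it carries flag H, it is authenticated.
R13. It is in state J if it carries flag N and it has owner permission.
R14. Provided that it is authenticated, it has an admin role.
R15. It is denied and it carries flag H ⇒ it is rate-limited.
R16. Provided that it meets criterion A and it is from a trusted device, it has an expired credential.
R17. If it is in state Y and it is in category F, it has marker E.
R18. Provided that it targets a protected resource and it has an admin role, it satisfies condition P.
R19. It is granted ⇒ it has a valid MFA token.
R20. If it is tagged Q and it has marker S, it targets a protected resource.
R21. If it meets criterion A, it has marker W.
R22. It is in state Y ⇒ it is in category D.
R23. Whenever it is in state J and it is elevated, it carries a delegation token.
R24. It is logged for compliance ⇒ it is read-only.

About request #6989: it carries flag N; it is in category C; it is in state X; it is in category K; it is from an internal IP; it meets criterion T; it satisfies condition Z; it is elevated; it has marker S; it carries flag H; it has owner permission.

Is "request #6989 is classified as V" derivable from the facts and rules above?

No

Forward chaining from the given facts derives: is in state Y, is logged for compliance, meets criterion A, is in state J, has marker W, is in category D, carries a delegation token, is read-only, is rate-limited, is authenticated, has an admin role, targets a protected resource, is audited, has an expired credential, is in category F, has marker E, satisfies condition P.
No rule has "it is classified as V" as its conclusion, and it is not among the given facts.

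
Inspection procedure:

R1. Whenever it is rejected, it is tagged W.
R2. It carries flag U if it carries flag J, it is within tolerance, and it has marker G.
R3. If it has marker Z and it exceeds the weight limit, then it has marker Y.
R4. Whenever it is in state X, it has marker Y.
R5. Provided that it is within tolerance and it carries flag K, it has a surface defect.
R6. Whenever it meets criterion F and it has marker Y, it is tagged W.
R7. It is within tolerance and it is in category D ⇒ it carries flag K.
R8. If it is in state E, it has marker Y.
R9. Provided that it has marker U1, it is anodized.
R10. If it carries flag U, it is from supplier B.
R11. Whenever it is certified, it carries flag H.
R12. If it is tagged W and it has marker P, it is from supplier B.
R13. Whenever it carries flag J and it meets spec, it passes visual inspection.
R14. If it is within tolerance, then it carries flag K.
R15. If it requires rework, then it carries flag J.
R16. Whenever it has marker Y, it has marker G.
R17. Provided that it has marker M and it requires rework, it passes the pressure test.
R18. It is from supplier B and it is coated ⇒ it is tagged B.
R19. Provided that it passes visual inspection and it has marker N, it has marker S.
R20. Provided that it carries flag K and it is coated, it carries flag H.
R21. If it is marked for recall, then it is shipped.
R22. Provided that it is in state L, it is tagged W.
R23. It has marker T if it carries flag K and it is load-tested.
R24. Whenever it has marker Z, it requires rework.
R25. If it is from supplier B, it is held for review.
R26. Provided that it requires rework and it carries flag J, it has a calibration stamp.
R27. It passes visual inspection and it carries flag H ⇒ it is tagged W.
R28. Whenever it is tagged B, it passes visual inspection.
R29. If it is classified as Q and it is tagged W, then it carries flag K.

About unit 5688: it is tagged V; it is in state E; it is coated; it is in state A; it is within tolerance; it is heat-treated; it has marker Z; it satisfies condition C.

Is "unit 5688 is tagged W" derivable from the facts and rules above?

Yes

By R8 (it is in state E): it has marker Y.
By R14 (it is within tolerance): it carries flag K.
By R16 (it has marker Y): it has marker G.
By R20 (it carries flag K, it is coated): it carries flag H.
By R24 (it has marker Z): it requires rework.
By R15 (it requires rework): it carries flag J.
By R2 (it carries flag J, it is within tolerance, it has marker G): it carries flag U.
By R10 (it carries flag U): it is from supplier B.
By R18 (it is from supplier B, it is coated): it is tagged B.
By R28 (it is tagged B): it passes visual inspection.
By R27 (it passes visual inspection, it carries flag H): it is tagged W.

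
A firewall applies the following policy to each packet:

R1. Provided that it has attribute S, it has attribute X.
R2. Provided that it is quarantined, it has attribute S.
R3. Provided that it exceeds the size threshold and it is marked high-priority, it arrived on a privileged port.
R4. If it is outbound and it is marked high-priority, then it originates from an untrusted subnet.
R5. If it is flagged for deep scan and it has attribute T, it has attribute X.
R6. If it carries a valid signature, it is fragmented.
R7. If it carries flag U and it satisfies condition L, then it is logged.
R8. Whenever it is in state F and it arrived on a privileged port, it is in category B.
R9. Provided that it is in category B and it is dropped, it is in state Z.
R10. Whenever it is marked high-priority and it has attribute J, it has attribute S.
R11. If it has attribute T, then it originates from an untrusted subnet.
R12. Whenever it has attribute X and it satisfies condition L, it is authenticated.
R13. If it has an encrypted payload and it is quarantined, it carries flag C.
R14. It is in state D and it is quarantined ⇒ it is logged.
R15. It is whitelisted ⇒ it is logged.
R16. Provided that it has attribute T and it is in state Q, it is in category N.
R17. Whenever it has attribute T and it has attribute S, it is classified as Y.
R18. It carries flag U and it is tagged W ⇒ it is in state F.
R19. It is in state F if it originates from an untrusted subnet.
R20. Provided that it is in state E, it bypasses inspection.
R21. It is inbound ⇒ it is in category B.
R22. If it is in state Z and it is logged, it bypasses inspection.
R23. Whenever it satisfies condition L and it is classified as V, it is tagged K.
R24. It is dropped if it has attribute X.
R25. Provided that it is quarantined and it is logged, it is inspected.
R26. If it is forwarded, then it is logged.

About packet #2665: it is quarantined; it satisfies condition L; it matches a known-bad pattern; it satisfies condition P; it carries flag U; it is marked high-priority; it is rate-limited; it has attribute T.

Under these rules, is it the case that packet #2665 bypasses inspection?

No

Forward chaining from the given facts derives: has attribute S, is logged, originates from an untrusted subnet, is classified as Y, is in state F, is inspected, has attribute X, is authenticated, is dropped.
Rules concluding "it bypasses inspection": R20 needs "it is in state E"; R22 needs "it is in state Z" — none of these are established.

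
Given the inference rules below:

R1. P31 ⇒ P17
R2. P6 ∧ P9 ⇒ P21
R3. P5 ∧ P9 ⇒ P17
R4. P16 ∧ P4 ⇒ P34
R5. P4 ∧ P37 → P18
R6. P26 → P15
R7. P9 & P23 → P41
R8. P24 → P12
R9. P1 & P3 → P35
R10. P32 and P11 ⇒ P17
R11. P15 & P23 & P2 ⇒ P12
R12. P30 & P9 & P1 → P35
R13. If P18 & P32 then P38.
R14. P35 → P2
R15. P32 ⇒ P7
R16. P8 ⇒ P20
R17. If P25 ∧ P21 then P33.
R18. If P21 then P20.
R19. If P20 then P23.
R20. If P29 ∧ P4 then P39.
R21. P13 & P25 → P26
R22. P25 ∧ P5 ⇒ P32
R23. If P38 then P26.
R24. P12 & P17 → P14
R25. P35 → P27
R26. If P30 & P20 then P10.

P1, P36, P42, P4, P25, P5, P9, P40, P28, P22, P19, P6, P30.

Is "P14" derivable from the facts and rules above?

No

Forward chaining from the given facts derives: P21, P17, P35, P2, P33, P20, P23, P32, P27, P10, P41, P7.
The only rule concluding P14 is R24, which needs P12; that is never established.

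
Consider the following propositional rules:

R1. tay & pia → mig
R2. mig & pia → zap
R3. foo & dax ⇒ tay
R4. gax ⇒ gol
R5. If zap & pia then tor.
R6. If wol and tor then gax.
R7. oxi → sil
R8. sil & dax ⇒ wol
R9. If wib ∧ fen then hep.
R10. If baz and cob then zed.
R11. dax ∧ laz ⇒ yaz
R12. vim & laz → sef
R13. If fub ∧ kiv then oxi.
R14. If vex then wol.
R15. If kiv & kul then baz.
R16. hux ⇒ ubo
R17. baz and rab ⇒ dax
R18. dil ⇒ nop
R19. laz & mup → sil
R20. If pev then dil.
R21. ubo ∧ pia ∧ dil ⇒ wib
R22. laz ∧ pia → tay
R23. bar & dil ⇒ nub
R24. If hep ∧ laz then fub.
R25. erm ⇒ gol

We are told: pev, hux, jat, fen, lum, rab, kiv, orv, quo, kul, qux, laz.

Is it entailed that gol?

No

Forward chaining from the given facts derives: baz, ubo, dax, dil, yaz, nop.
Rules concluding gol: R4 needs gax; R25 needs erm — none of these are established.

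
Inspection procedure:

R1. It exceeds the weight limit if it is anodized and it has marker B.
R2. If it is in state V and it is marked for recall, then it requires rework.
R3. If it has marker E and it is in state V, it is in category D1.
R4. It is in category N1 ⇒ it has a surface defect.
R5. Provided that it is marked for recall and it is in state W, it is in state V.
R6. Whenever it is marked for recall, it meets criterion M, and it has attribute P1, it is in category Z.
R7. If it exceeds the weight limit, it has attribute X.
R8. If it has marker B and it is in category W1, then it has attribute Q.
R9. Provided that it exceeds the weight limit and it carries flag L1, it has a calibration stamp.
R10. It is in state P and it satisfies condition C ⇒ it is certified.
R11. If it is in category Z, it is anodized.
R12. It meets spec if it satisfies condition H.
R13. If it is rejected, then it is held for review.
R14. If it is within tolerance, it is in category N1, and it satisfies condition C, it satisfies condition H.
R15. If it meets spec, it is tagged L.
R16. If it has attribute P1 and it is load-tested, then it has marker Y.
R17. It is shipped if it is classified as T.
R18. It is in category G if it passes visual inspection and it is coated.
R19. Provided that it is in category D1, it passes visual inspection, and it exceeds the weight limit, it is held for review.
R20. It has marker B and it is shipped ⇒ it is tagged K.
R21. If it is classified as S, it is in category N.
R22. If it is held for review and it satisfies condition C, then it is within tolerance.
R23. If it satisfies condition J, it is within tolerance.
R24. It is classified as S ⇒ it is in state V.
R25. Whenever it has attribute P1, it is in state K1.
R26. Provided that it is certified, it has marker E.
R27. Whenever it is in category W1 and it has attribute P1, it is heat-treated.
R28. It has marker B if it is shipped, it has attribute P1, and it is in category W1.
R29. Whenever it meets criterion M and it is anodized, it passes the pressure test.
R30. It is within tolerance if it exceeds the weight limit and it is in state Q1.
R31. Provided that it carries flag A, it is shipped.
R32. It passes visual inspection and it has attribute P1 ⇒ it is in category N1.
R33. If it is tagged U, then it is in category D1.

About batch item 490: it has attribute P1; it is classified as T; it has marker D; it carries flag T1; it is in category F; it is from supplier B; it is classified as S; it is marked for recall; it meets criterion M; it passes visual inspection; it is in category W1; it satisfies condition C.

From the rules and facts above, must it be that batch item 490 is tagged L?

No

Forward chaining from the given facts derives: is in category Z, is anodized, is shipped, is in category N, is in state V, is in state K1, is heat-treated, has marker B, passes the pressure test, is in category N1, exceeds the weight limit, requires rework, has a surface defect, has attribute X, has attribute Q, is tagged K.
The only rule concluding "it is tagged L" is R15, which needs "it meets spec"; that is never established.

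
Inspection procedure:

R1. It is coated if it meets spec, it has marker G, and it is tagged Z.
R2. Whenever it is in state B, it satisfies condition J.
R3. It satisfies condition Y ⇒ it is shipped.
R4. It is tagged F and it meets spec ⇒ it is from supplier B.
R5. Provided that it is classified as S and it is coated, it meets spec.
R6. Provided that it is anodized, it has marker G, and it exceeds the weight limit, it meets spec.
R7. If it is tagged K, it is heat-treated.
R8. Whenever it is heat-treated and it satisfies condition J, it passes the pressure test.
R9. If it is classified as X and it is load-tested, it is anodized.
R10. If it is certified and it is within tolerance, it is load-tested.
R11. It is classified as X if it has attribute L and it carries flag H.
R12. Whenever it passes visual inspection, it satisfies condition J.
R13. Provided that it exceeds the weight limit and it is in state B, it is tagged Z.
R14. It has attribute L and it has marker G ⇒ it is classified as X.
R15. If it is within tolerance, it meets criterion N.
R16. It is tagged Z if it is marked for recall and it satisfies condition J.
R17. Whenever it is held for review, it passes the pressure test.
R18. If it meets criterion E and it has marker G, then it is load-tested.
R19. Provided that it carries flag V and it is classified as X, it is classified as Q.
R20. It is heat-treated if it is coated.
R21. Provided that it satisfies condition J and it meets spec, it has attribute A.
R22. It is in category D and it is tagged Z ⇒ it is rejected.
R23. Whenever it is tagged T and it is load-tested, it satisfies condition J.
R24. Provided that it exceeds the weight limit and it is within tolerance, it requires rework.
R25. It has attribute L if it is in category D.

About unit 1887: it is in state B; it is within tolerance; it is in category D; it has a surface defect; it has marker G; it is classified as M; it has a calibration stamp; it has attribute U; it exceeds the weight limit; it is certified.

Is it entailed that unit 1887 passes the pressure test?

By R2 (it is in state B): it satisfies condition J.
By R10 (it is certified, it is within tolerance): it is load-tested.
By R13 (it exceeds the weight limit, it is in state B): it is tagged Z.
By R25 (it is in category D): it has attribute L.
By R14 (it has attribute L, it has marker G): it is classified as X.
By R9 (it is classified as X, it is load-tested): it is anodized.
By R6 (it is anodized, it has marker G, it exceeds the weight limit): it meets spec.
By R1 (it meets spec, it has marker G, it is tagged Z): it is coated.
By R20 (it is coated): it is heat-treated.
By R8 (it is heat-treated, it satisfies condition J): it passes the pressure test.

Yes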